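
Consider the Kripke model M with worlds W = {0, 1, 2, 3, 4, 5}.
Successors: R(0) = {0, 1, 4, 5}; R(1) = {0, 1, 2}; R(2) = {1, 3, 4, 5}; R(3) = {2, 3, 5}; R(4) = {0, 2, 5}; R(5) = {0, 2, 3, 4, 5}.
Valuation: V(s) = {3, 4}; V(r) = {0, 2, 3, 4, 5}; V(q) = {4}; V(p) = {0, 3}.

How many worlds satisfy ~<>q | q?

3

Recall that <>ψ holds at a world iff ψ holds at some accessible world.
Let φ = ~<>q | q. Evaluate φ at each world:
  0 (successors {0, 1, 4, 5}): φ is false.
  1 (successors {0, 1, 2}): φ is true.
  2 (successors {1, 3, 4, 5}): φ is false.
  3 (successors {2, 3, 5}): φ is true.
  4 (successors {0, 2, 5}): φ is true.
  5 (successors {0, 2, 3, 4, 5}): φ is false.
For instance, at 5:
  At 5: ~<>q is false, q is false, so ~<>q | q is false.
    At 5: <>q is true, so ~<>q is false.
      At 5: <>q requires q at some successor in {0, 2, 3, 4, 5}.
        q holds at 4, so <>q is true at 5.
Satisfying worlds: {1, 3, 4}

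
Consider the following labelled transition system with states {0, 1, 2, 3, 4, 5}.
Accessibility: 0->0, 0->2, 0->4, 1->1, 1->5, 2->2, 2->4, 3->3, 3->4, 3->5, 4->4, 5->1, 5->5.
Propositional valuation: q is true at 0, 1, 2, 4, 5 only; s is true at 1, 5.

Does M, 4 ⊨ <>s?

At 4: <>s requires s at some successor in {4}.
  At 4: s is false.
So <>s is false at 4.

No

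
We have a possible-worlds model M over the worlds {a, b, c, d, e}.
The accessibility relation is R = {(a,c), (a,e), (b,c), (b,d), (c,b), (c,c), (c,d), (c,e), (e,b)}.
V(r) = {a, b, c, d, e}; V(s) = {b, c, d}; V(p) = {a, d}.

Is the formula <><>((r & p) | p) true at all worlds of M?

Let φ = <><>((r & p) | p). Evaluate φ at each world:
  a (successors {c, e}): φ is true.
  b (successors {c, d}): φ is true.
  c (successors {b, c, d, e}): φ is true.
  d (successors ∅): φ is false.
  e (successors {b}): φ is true.
Detail at d (counterexample):
  At d: no accessible worlds, so <><>((r & p) | p) is false.

No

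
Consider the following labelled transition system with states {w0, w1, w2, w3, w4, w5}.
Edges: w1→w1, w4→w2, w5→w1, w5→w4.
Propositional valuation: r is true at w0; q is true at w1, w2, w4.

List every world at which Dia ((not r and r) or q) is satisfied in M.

w1, w4, w5

Let φ = Dia ((not r and r) or q). Evaluate φ at each world:
  w0 (successors ∅): φ is false.
  w1 (successors {w1}): φ is true.
  w2 (successors ∅): φ is false.
  w3 (successors ∅): φ is false.
  w4 (successors {w2}): φ is true.
  w5 (successors {w1, w4}): φ is true.
For instance, at w1:
  At w1: Dia ((not r and r) or q) requires (not r and r) or q at some successor in {w1}.
    (not r and r) or q holds at w1, so Dia ((not r and r) or q) is true at w1.
Satisfying worlds: {w1, w4, w5}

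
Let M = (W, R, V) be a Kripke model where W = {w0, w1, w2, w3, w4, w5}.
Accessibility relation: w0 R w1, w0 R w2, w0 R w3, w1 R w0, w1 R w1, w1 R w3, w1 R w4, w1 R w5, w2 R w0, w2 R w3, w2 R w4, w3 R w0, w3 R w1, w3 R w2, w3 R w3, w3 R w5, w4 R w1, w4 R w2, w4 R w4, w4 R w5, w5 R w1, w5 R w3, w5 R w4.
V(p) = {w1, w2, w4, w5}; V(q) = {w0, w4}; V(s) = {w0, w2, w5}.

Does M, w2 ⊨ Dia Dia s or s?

Yes

At w2: Dia Dia s is true, s is true, so Dia Dia s or s is true.
  At w2: Dia Dia s requires Dia s at some successor in {w0, w3, w4}.
    Dia s holds at w0, so Dia Dia s is true at w2.
      At w0: Dia s requires s at some successor in {w1, w2, w3}.
        s holds at w2, so Dia s is true at w0.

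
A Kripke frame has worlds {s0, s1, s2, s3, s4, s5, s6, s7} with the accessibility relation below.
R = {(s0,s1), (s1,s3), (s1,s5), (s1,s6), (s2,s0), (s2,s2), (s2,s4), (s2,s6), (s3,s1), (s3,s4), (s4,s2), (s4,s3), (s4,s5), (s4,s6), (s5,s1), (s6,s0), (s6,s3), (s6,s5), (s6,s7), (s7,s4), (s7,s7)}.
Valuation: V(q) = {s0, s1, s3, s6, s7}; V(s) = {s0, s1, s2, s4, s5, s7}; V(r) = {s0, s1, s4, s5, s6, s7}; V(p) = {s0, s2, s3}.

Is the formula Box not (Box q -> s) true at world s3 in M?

Recall that Box ψ holds at a world iff ψ holds at every accessible world, and Dia ψ holds iff ψ holds at some accessible world.
At s3: Box not (Box q -> s) requires not (Box q -> s) at every successor {s1, s4}.
  not (Box q -> s) fails at s1, so Box not (Box q -> s) is false at s3.
    At s1: Box q -> s is true, so not (Box q -> s) is false.
      At s1: Box q is false, s is true, so Box q -> s is true.

No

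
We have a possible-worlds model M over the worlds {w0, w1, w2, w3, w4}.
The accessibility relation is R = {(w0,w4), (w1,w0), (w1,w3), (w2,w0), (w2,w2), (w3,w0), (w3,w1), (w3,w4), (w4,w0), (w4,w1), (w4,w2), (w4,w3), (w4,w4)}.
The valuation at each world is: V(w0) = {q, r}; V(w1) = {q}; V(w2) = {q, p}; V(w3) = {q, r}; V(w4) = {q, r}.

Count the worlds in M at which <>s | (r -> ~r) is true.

2

Recall that <>ψ holds at a world iff ψ holds at some accessible world.
Let φ = <>s | (r -> ~r). Evaluate φ at each world:
  w0 (successors {w4}): φ is false.
  w1 (successors {w0, w3}): φ is true.
  w2 (successors {w0, w2}): φ is true.
  w3 (successors {w0, w1, w4}): φ is false.
  w4 (successors {w0, w1, w2, w3, w4}): φ is false.
For instance, at w3:
  At w3: <>s is false, r -> ~r is false, so <>s | (r -> ~r) is false.
    At w3: <>s requires s at some successor in {w0, w1, w4}.
      At w0: s is false.
      At w1: s is false.
      At w4: s is false.
    So <>s is false at w3.
Satisfying worlds: {w1, w2}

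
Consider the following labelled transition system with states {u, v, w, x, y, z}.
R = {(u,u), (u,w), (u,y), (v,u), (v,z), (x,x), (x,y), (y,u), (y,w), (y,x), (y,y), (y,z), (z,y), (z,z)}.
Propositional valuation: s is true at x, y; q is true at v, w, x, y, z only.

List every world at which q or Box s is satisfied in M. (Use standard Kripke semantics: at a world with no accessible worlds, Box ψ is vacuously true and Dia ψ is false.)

v, w, x, y, z

Let φ = q or Box s. Evaluate φ at each world:
  u (successors {u, w, y}): φ is false.
  v (successors {u, z}): φ is true.
  w (successors ∅): φ is true.
  x (successors {x, y}): φ is true.
  y (successors {u, w, x, y, z}): φ is true.
  z (successors {y, z}): φ is true.
For instance, at u:
  At u: q is false, Box s is false, so q or Box s is false.
    At u: Box s requires s at every successor {u, w, y}.
      s fails at u, so Box s is false at u.
Satisfying worlds: {v, w, x, y, z}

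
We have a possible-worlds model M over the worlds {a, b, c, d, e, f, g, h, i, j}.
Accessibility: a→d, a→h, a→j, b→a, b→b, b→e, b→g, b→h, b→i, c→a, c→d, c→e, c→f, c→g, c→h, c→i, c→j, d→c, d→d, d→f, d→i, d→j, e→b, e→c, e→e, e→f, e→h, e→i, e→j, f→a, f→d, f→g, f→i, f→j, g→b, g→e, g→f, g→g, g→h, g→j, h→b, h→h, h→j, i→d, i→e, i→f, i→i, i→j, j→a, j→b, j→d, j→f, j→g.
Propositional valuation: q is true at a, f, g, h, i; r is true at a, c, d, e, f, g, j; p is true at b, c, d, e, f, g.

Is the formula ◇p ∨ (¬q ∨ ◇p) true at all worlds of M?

Recall that ◇ψ holds at a world iff ψ holds at some accessible world.
Let φ = ◇p ∨ (¬q ∨ ◇p). Evaluate φ at each world:
  a (successors {d, h, j}): φ is true.
  b (successors {a, b, e, g, h, i}): φ is true.
  c (successors {a, d, e, f, g, h, i, j}): φ is true.
  d (successors {c, d, f, i, j}): φ is true.
  e (successors {b, c, e, f, h, i, j}): φ is true.
  f (successors {a, d, g, i, j}): φ is true.
  g (successors {b, e, f, g, h, j}): φ is true.
  h (successors {b, h, j}): φ is true.
  i (successors {d, e, f, i, j}): φ is true.
  j (successors {a, b, d, f, g}): φ is true.
For instance, at j:
  At j: ◇p is true, ¬q ∨ ◇p is true, so ◇p ∨ (¬q ∨ ◇p) is true.
    At j: ◇p requires p at some successor in {a, b, d, f, g}.
      p holds at b, so ◇p is true at j.
    At j: ¬q is true, ◇p is true, so ¬q ∨ ◇p is true.
      At j: ◇p requires p at some successor in {a, b, d, f, g}.
        p holds at b, so ◇p is true at j.

Yes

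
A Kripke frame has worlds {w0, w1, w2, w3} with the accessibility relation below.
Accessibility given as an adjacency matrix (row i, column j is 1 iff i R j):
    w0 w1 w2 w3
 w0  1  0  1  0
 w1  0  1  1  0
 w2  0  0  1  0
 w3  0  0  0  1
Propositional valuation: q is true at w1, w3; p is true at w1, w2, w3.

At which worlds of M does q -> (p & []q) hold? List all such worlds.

w0, w2, w3

Let φ = q -> (p & []q). Evaluate φ at each world:
  w0 (successors {w0, w2}): φ is true.
  w1 (successors {w1, w2}): φ is false.
  w2 (successors {w2}): φ is true.
  w3 (successors {w3}): φ is true.
For instance, at w1:
  At w1: q is true, p & []q is false, so q -> (p & []q) is false.
    At w1: p is true, []q is false, so p & []q is false.
      At w1: []q requires q at every successor {w1, w2}.
        q fails at w2, so []q is false at w1.
Satisfying worlds: {w0, w2, w3}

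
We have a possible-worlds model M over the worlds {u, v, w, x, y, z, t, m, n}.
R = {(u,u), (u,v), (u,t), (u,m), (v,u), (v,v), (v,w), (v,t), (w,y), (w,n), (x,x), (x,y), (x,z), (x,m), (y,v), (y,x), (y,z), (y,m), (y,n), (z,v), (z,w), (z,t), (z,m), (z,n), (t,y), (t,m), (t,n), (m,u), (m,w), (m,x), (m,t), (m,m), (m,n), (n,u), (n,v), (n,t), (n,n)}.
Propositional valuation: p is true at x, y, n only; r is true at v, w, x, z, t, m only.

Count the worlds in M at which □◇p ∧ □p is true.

Recall that □ψ holds at a world iff ψ holds at every accessible world, and ◇ψ holds iff ψ holds at some accessible world.
Let φ = □◇p ∧ □p. Evaluate φ at each world:
  u (successors {u, v, t, m}): φ is false.
  v (successors {u, v, w, t}): φ is false.
  w (successors {y, n}): φ is true.
  x (successors {x, y, z, m}): φ is false.
  y (successors {v, x, z, m, n}): φ is false.
  z (successors {v, w, t, m, n}): φ is false.
  t (successors {y, m, n}): φ is false.
  m (successors {u, w, x, t, m, n}): φ is false.
  n (successors {u, v, t, n}): φ is false.
For instance, at y:
  At y: □◇p is false, □p is false, so □◇p ∧ □p is false.
    At y: □◇p requires ◇p at every successor {v, x, z, m, n}.
      ◇p fails at v, so □◇p is false at y.
    At y: □p requires p at every successor {v, x, z, m, n}.
      p fails at v, so □p is false at y.
Satisfying worlds: {w}

1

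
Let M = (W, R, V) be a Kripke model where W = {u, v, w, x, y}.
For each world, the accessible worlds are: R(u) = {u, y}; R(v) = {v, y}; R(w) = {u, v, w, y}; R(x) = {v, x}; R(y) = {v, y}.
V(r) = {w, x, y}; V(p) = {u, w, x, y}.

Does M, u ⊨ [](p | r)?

At u: [](p | r) requires p | r at every successor {u, y}.
  At u: p | r is true.
  At y: p | r is true.
So [](p | r) is true at u.

Yes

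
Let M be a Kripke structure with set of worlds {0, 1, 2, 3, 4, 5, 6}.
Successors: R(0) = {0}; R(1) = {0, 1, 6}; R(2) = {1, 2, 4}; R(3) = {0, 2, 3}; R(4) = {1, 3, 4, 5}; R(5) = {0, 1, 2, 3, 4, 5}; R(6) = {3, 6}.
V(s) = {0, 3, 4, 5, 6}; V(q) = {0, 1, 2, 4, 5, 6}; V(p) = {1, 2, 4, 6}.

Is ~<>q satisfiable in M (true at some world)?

No

Recall that <>ψ holds at a world iff ψ holds at some accessible world.
Let φ = ~<>q. Evaluate φ at each world:
  0 (successors {0}): φ is false.
  1 (successors {0, 1, 6}): φ is false.
  2 (successors {1, 2, 4}): φ is false.
  3 (successors {0, 2, 3}): φ is false.
  4 (successors {1, 3, 4, 5}): φ is false.
  5 (successors {0, 1, 2, 3, 4, 5}): φ is false.
  6 (successors {3, 6}): φ is false.
For instance, at 2:
  At 2: <>q is true, so ~<>q is false.
    At 2: <>q requires q at some successor in {1, 2, 4}.
      q holds at 1, so <>q is true at 2.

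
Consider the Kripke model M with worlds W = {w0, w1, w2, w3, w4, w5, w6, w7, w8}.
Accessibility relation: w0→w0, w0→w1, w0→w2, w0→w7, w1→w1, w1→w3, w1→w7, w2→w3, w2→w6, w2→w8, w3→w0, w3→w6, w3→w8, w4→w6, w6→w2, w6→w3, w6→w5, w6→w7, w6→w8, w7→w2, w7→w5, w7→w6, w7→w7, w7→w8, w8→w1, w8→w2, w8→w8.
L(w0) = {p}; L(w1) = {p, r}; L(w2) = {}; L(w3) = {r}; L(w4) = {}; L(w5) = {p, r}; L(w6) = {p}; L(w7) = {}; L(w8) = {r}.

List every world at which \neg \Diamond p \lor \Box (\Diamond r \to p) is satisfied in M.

Let φ = \neg \Diamond p \lor \Box (\Diamond r \to p). Evaluate φ at each world:
  w0 (successors {w0, w1, w2, w7}): φ is false.
  w1 (successors {w1, w3, w7}): φ is false.
  w2 (successors {w3, w6, w8}): φ is false.
  w3 (successors {w0, w6, w8}): φ is false.
  w4 (successors {w6}): φ is true.
  w5 (successors ∅): φ is true.
  w6 (successors {w2, w3, w5, w7, w8}): φ is false.
  w7 (successors {w2, w5, w6, w7, w8}): φ is false.
  w8 (successors {w1, w2, w8}): φ is false.
For instance, at w3:
  At w3: \neg \Diamond p is false, \Box (\Diamond r \to p) is false, so \neg \Diamond p \lor \Box (\Diamond r \to p) is false.
    At w3: \Diamond p is true, so \neg \Diamond p is false.
      At w3: \Diamond p requires p at some successor in {w0, w6, w8}.
        p holds at w0, so \Diamond p is true at w3.
    At w3: \Box (\Diamond r \to p) requires \Diamond r \to p at every successor {w0, w6, w8}.
      \Diamond r \to p fails at w8, so \Box (\Diamond r \to p) is false at w3.
Satisfying worlds: {w4, w5}

w4, w5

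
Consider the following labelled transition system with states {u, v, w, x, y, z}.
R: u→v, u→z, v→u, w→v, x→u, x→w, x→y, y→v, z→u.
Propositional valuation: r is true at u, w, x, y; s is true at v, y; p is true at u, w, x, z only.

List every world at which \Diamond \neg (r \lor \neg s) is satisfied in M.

u, w, y

Recall that \Diamond ψ holds at a world iff ψ holds at some accessible world.
Let φ = \Diamond \neg (r \lor \neg s). Evaluate φ at each world:
  u (successors {v, z}): φ is true.
  v (successors {u}): φ is false.
  w (successors {v}): φ is true.
  x (successors {u, w, y}): φ is false.
  y (successors {v}): φ is true.
  z (successors {u}): φ is false.
For instance, at w:
  At w: \Diamond \neg (r \lor \neg s) requires \neg (r \lor \neg s) at some successor in {v}.
    \neg (r \lor \neg s) holds at v, so \Diamond \neg (r \lor \neg s) is true at w.
Satisfying worlds: {u, w, y}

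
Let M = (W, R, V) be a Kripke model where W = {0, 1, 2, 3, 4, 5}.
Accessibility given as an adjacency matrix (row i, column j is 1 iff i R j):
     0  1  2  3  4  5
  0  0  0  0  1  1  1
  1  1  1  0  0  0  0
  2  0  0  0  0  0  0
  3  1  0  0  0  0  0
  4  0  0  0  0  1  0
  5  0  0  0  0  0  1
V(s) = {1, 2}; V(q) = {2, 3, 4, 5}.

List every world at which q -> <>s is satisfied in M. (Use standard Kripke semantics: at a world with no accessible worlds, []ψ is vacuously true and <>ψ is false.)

0, 1

Recall that <>ψ holds at a world iff ψ holds at some accessible world.
Let φ = q -> <>s. Evaluate φ at each world:
  0 (successors {3, 4, 5}): φ is true.
  1 (successors {0, 1}): φ is true.
  2 (successors ∅): φ is false.
  3 (successors {0}): φ is false.
  4 (successors {4}): φ is false.
  5 (successors {5}): φ is false.
For instance, at 4:
  At 4: q is true, <>s is false, so q -> <>s is false.
    At 4: <>s requires s at some successor in {4}.
      At 4: s is false.
    So <>s is false at 4.
Satisfying worlds: {0, 1}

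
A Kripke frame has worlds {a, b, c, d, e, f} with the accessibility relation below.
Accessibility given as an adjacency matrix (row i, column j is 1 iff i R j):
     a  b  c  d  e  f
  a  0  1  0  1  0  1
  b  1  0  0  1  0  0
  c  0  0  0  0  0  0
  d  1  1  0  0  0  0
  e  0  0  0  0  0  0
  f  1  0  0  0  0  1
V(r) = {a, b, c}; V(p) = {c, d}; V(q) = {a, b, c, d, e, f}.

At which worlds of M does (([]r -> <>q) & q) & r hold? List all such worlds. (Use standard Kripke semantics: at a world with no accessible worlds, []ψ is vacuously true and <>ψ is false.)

a, b

Let φ = (([]r -> <>q) & q) & r. Evaluate φ at each world:
  a (successors {b, d, f}): φ is true.
  b (successors {a, d}): φ is true.
  c (successors ∅): φ is false.
  d (successors {a, b}): φ is false.
  e (successors ∅): φ is false.
  f (successors {a, f}): φ is false.
For instance, at f:
  At f: ([]r -> <>q) & q is true, r is false, so (([]r -> <>q) & q) & r is false.
    At f: []r -> <>q is true, q is true, so ([]r -> <>q) & q is true.
      At f: []r is false, <>q is true, so []r -> <>q is true.
Satisfying worlds: {a, b}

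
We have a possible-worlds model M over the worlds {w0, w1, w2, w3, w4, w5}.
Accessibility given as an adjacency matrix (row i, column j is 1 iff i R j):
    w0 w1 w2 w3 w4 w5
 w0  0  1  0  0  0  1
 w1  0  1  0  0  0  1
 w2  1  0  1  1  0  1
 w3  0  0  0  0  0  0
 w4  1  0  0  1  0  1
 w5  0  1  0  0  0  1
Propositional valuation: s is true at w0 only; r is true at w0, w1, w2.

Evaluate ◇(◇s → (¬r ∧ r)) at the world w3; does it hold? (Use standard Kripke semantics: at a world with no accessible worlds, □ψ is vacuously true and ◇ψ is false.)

No

At w3: no accessible worlds, so ◇(◇s → (¬r ∧ r)) is false.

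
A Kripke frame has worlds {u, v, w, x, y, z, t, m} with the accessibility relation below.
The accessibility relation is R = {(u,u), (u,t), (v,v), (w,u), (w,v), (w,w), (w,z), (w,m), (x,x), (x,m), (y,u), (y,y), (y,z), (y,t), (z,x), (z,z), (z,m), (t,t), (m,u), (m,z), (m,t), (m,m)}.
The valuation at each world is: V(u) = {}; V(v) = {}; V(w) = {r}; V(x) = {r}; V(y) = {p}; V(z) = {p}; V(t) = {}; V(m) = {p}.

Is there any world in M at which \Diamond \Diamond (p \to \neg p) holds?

Yes

Let φ = \Diamond \Diamond (p \to \neg p). Evaluate φ at each world:
  u (successors {u, t}): φ is true.
  v (successors {v}): φ is true.
  w (successors {u, v, w, z, m}): φ is true.
  x (successors {x, m}): φ is true.
  y (successors {u, y, z, t}): φ is true.
  z (successors {x, z, m}): φ is true.
  t (successors {t}): φ is true.
  m (successors {u, z, t, m}): φ is true.
Detail at u (witness):
  At u: \Diamond \Diamond (p \to \neg p) requires \Diamond (p \to \neg p) at some successor in {u, t}.
    \Diamond (p \to \neg p) holds at u, so \Diamond \Diamond (p \to \neg p) is true at u.
      At u: \Diamond (p \to \neg p) requires p \to \neg p at some successor in {u, t}.
        p \to \neg p holds at u, so \Diamond (p \to \neg p) is true at u.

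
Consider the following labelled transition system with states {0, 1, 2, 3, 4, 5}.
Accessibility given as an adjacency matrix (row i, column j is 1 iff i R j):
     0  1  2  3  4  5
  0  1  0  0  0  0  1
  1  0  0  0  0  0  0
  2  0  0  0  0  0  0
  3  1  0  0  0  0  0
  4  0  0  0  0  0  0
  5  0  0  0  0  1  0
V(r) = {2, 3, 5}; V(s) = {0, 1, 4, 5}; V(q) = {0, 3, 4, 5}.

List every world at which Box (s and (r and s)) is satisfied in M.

Let φ = Box (s and (r and s)). Evaluate φ at each world:
  0 (successors {0, 5}): φ is false.
  1 (successors ∅): φ is true.
  2 (successors ∅): φ is true.
  3 (successors {0}): φ is false.
  4 (successors ∅): φ is true.
  5 (successors {4}): φ is false.
For instance, at 5:
  At 5: Box (s and (r and s)) requires s and (r and s) at every successor {4}.
    s and (r and s) fails at 4, so Box (s and (r and s)) is false at 5.
Satisfying worlds: {1, 2, 4}

1, 2, 4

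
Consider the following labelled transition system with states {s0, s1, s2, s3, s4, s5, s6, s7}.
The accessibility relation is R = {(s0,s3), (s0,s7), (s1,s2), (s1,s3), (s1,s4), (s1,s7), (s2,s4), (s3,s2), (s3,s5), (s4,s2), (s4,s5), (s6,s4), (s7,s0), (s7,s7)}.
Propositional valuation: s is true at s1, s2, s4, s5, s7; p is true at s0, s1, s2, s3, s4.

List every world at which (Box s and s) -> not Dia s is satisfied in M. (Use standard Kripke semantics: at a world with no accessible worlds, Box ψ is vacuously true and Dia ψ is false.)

s0, s1, s3, s5, s6, s7

Recall that Box ψ holds at a world iff ψ holds at every accessible world, and Dia ψ holds iff ψ holds at some accessible world.
Let φ = (Box s and s) -> not Dia s. Evaluate φ at each world:
  s0 (successors {s3, s7}): φ is true.
  s1 (successors {s2, s3, s4, s7}): φ is true.
  s2 (successors {s4}): φ is false.
  s3 (successors {s2, s5}): φ is true.
  s4 (successors {s2, s5}): φ is false.
  s5 (successors ∅): φ is true.
  s6 (successors {s4}): φ is true.
  s7 (successors {s0, s7}): φ is true.
For instance, at s1:
  At s1: Box s and s is false, not Dia s is false, so (Box s and s) -> not Dia s is true.
    At s1: Box s is false, s is true, so Box s and s is false.
      At s1: Box s requires s at every successor {s2, s3, s4, s7}.
        s fails at s3, so Box s is false at s1.
    At s1: Dia s is true, so not Dia s is false.
      At s1: Dia s requires s at some successor in {s2, s3, s4, s7}.
        s holds at s2, so Dia s is true at s1.
Satisfying worlds: {s0, s1, s3, s5, s6, s7}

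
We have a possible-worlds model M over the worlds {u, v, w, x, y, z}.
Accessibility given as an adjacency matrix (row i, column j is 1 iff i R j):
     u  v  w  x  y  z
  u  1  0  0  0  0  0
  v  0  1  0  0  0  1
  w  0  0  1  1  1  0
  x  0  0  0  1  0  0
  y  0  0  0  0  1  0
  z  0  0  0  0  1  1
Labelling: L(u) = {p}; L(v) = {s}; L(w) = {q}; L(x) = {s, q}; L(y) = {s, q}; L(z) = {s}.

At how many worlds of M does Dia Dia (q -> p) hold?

3

Let φ = Dia Dia (q -> p). Evaluate φ at each world:
  u (successors {u}): φ is true.
  v (successors {v, z}): φ is true.
  w (successors {w, x, y}): φ is false.
  x (successors {x}): φ is false.
  y (successors {y}): φ is false.
  z (successors {y, z}): φ is true.
For instance, at u:
  At u: Dia Dia (q -> p) requires Dia (q -> p) at some successor in {u}.
    Dia (q -> p) holds at u, so Dia Dia (q -> p) is true at u.
      At u: Dia (q -> p) requires q -> p at some successor in {u}.
        q -> p holds at u, so Dia (q -> p) is true at u.
Satisfying worlds: {u, v, z}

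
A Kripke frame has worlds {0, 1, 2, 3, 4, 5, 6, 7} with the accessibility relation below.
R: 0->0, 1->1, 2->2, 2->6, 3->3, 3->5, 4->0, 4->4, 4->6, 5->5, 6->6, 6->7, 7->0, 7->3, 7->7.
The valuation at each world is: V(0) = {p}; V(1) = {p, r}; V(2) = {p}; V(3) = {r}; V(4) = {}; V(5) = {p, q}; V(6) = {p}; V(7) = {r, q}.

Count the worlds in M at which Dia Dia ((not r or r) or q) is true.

Recall that Dia ψ holds at a world iff ψ holds at some accessible world.
Let φ = Dia Dia ((not r or r) or q). Evaluate φ at each world:
  0 (successors {0}): φ is true.
  1 (successors {1}): φ is true.
  2 (successors {2, 6}): φ is true.
  3 (successors {3, 5}): φ is true.
  4 (successors {0, 4, 6}): φ is true.
  5 (successors {5}): φ is true.
  6 (successors {6, 7}): φ is true.
  7 (successors {0, 3, 7}): φ is true.
For instance, at 3:
  At 3: Dia Dia ((not r or r) or q) requires Dia ((not r or r) or q) at some successor in {3, 5}.
    Dia ((not r or r) or q) holds at 3, so Dia Dia ((not r or r) or q) is true at 3.
      At 3: Dia ((not r or r) or q) requires (not r or r) or q at some successor in {3, 5}.
        (not r or r) or q holds at 3, so Dia ((not r or r) or q) is true at 3.
Satisfying worlds: {0, 1, 2, 3, 4, 5, 6, 7}

8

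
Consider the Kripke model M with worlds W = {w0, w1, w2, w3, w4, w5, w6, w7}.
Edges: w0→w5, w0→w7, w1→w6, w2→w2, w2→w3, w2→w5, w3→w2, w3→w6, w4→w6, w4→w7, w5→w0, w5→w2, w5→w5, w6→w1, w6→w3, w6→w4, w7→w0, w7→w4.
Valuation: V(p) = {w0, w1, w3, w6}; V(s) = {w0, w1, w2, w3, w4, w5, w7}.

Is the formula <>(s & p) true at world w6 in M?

Yes

Recall that <>ψ holds at a world iff ψ holds at some accessible world.
At w6: <>(s & p) requires s & p at some successor in {w1, w3, w4}.
  s & p holds at w1, so <>(s & p) is true at w6.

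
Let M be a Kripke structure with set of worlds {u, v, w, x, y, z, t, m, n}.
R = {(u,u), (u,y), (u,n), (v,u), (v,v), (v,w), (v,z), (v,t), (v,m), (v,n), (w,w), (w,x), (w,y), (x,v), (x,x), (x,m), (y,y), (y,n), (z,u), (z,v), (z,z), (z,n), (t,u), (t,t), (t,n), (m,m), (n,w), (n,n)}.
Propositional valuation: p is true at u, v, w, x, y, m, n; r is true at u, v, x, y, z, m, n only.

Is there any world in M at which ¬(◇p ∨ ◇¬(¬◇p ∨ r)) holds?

No

Let φ = ¬(◇p ∨ ◇¬(¬◇p ∨ r)). Evaluate φ at each world:
  u (successors {u, y, n}): φ is false.
  v (successors {u, v, w, z, t, m, n}): φ is false.
  w (successors {w, x, y}): φ is false.
  x (successors {v, x, m}): φ is false.
  y (successors {y, n}): φ is false.
  z (successors {u, v, z, n}): φ is false.
  t (successors {u, t, n}): φ is false.
  m (successors {m}): φ is false.
  n (successors {w, n}): φ is false.
For instance, at z:
  At z: ◇p ∨ ◇¬(¬◇p ∨ r) is true, so ¬(◇p ∨ ◇¬(¬◇p ∨ r)) is false.
    At z: ◇p is true, ◇¬(¬◇p ∨ r) is false, so ◇p ∨ ◇¬(¬◇p ∨ r) is true.
      At z: ◇p requires p at some successor in {u, v, z, n}.
        p holds at u, so ◇p is true at z.
      At z: ◇¬(¬◇p ∨ r) requires ¬(¬◇p ∨ r) at some successor in {u, v, z, n}.
        At u: ¬(¬◇p ∨ r) is false.
        At v: ¬(¬◇p ∨ r) is false.
        At z: ¬(¬◇p ∨ r) is false.
        At n: ¬(¬◇p ∨ r) is false.
      So ◇¬(¬◇p ∨ r) is false at z.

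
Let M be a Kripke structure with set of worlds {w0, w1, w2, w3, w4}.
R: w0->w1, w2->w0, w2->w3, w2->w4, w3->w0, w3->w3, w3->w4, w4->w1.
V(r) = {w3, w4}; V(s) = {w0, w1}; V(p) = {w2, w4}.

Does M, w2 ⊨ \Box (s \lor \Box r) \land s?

No

Recall that \Box ψ holds at a world iff ψ holds at every accessible world, and \Diamond ψ holds iff ψ holds at some accessible world.
At w2: \Box (s \lor \Box r) is false, s is false, so \Box (s \lor \Box r) \land s is false.
  At w2: \Box (s \lor \Box r) requires s \lor \Box r at every successor {w0, w3, w4}.
    s \lor \Box r fails at w3, so \Box (s \lor \Box r) is false at w2.
      At w3: s is false, \Box r is false, so s \lor \Box r is false.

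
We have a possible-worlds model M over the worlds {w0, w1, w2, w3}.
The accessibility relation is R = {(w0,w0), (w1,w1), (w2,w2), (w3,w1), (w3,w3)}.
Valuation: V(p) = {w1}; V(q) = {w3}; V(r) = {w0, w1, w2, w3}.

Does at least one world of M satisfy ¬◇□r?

Let φ = ¬◇□r. Evaluate φ at each world:
  w0 (successors {w0}): φ is false.
  w1 (successors {w1}): φ is false.
  w2 (successors {w2}): φ is false.
  w3 (successors {w1, w3}): φ is false.
For instance, at w2:
  At w2: ◇□r is true, so ¬◇□r is false.
    At w2: ◇□r requires □r at some successor in {w2}.
      □r holds at w2, so ◇□r is true at w2.

No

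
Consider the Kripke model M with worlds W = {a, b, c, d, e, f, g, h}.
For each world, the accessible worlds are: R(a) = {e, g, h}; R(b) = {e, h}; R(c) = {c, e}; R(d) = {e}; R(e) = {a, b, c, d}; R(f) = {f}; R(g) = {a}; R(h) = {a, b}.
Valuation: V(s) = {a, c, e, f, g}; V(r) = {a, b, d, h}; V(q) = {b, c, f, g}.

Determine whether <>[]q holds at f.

Yes

Recall that []ψ holds at a world iff ψ holds at every accessible world, and <>ψ holds iff ψ holds at some accessible world.
At f: <>[]q requires []q at some successor in {f}.
  []q holds at f, so <>[]q is true at f.
    At f: []q requires q at every successor {f}.
      At f: q is true.
    So []q is true at f.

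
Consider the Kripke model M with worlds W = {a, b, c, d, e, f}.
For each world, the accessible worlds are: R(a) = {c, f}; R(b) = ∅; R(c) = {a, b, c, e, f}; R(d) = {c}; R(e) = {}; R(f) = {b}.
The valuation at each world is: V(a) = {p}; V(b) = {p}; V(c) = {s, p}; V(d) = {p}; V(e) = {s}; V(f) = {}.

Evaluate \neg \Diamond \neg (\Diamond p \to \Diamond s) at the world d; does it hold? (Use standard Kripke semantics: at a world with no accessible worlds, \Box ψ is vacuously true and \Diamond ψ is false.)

At d: \Diamond \neg (\Diamond p \to \Diamond s) is false, so \neg \Diamond \neg (\Diamond p \to \Diamond s) is true.
  At d: \Diamond \neg (\Diamond p \to \Diamond s) requires \neg (\Diamond p \to \Diamond s) at some successor in {c}.
    At c: \neg (\Diamond p \to \Diamond s) is false.
  So \Diamond \neg (\Diamond p \to \Diamond s) is false at d.

Yes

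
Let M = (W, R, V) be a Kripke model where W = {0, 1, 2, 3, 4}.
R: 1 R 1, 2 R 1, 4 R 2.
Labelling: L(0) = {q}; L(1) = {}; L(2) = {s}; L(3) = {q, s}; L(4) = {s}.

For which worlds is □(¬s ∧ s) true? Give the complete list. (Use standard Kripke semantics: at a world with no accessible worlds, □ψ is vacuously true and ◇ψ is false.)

0, 3

Let φ = □(¬s ∧ s). Evaluate φ at each world:
  0 (successors ∅): φ is true.
  1 (successors {1}): φ is false.
  2 (successors {1}): φ is false.
  3 (successors ∅): φ is true.
  4 (successors {2}): φ is false.
For instance, at 2:
  At 2: □(¬s ∧ s) requires ¬s ∧ s at every successor {1}.
    ¬s ∧ s fails at 1, so □(¬s ∧ s) is false at 2.
Satisfying worlds: {0, 3}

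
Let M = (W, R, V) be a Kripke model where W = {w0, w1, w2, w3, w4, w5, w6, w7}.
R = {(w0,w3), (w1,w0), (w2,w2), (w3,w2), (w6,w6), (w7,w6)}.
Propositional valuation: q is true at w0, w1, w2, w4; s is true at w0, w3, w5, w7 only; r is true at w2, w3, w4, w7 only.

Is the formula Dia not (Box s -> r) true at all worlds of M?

Recall that Box ψ holds at a world iff ψ holds at every accessible world, and Dia ψ holds iff ψ holds at some accessible world.
Let φ = Dia not (Box s -> r). Evaluate φ at each world:
  w0 (successors {w3}): φ is false.
  w1 (successors {w0}): φ is true.
  w2 (successors {w2}): φ is false.
  w3 (successors {w2}): φ is false.
  w4 (successors ∅): φ is false.
  w5 (successors ∅): φ is false.
  w6 (successors {w6}): φ is false.
  w7 (successors {w6}): φ is false.
Detail at w0 (counterexample):
  At w0: Dia not (Box s -> r) requires not (Box s -> r) at some successor in {w3}.
    At w3: not (Box s -> r) is false.
  So Dia not (Box s -> r) is false at w0.

No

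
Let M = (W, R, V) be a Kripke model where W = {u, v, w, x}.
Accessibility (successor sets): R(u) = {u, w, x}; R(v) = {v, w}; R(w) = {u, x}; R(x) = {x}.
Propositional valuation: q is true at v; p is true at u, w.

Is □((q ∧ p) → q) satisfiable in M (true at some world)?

Let φ = □((q ∧ p) → q). Evaluate φ at each world:
  u (successors {u, w, x}): φ is true.
  v (successors {v, w}): φ is true.
  w (successors {u, x}): φ is true.
  x (successors {x}): φ is true.
Detail at u (witness):
  At u: □((q ∧ p) → q) requires (q ∧ p) → q at every successor {u, w, x}.
    At u: (q ∧ p) → q is true.
    At w: (q ∧ p) → q is true.
    At x: (q ∧ p) → q is true.
  So □((q ∧ p) → q) is true at u.

Yes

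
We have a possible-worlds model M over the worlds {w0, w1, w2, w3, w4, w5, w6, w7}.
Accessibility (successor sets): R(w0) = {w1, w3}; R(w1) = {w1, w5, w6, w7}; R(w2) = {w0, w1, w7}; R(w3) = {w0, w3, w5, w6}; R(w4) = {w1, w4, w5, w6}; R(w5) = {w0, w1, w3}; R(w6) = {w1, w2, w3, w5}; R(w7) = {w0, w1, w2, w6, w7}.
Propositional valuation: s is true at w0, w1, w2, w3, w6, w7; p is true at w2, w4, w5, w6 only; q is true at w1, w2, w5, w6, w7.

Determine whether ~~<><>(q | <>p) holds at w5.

At w5: ~<><>(q | <>p) is false, so ~~<><>(q | <>p) is true.
  At w5: <><>(q | <>p) is true, so ~<><>(q | <>p) is false.
    At w5: <><>(q | <>p) requires <>(q | <>p) at some successor in {w0, w1, w3}.
      <>(q | <>p) holds at w0, so <><>(q | <>p) is true at w5.

Yes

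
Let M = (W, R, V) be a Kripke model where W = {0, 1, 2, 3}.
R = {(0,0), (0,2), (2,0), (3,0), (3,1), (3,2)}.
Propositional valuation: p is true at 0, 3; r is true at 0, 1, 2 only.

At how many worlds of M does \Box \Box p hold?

Recall that \Box ψ holds at a world iff ψ holds at every accessible world, and \Diamond ψ holds iff ψ holds at some accessible world.
Let φ = \Box \Box p. Evaluate φ at each world:
  0 (successors {0, 2}): φ is false.
  1 (successors ∅): φ is true.
  2 (successors {0}): φ is false.
  3 (successors {0, 1, 2}): φ is false.
For instance, at 0:
  At 0: \Box \Box p requires \Box p at every successor {0, 2}.
    \Box p fails at 0, so \Box \Box p is false at 0.
      At 0: \Box p requires p at every successor {0, 2}.
        p fails at 2, so \Box p is false at 0.
Satisfying worlds: {1}

1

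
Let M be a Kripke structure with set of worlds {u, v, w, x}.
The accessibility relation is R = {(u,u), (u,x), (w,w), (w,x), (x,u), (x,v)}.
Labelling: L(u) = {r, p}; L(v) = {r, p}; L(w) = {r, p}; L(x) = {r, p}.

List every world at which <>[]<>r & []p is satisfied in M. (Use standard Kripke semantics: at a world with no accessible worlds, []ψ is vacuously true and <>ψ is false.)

u, w, x

Let φ = <>[]<>r & []p. Evaluate φ at each world:
  u (successors {u, x}): φ is true.
  v (successors ∅): φ is false.
  w (successors {w, x}): φ is true.
  x (successors {u, v}): φ is true.
For instance, at u:
  At u: <>[]<>r is true, []p is true, so <>[]<>r & []p is true.
    At u: <>[]<>r requires []<>r at some successor in {u, x}.
      []<>r holds at u, so <>[]<>r is true at u.
    At u: []p requires p at every successor {u, x}.
      At u: p is true.
      At x: p is true.
    So []p is true at u.
Satisfying worlds: {u, w, x}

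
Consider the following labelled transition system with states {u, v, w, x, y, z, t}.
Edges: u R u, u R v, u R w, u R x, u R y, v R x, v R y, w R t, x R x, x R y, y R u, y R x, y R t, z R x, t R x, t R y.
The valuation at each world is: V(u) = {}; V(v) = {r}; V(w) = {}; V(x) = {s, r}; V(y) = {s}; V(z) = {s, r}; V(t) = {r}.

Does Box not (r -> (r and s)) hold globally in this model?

No

Let φ = Box not (r -> (r and s)). Evaluate φ at each world:
  u (successors {u, v, w, x, y}): φ is false.
  v (successors {x, y}): φ is false.
  w (successors {t}): φ is true.
  x (successors {x, y}): φ is false.
  y (successors {u, x, t}): φ is false.
  z (successors {x}): φ is false.
  t (successors {x, y}): φ is false.
Detail at u (counterexample):
  At u: Box not (r -> (r and s)) requires not (r -> (r and s)) at every successor {u, v, w, x, y}.
    not (r -> (r and s)) fails at u, so Box not (r -> (r and s)) is false at u.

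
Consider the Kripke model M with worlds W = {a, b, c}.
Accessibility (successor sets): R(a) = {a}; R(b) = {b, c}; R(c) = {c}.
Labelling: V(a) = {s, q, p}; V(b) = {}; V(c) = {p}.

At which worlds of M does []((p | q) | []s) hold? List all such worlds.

a, c

Let φ = []((p | q) | []s). Evaluate φ at each world:
  a (successors {a}): φ is true.
  b (successors {b, c}): φ is false.
  c (successors {c}): φ is true.
For instance, at b:
  At b: []((p | q) | []s) requires (p | q) | []s at every successor {b, c}.
    (p | q) | []s fails at b, so []((p | q) | []s) is false at b.
      At b: p | q is false, []s is false, so (p | q) | []s is false.
Satisfying worlds: {a, c}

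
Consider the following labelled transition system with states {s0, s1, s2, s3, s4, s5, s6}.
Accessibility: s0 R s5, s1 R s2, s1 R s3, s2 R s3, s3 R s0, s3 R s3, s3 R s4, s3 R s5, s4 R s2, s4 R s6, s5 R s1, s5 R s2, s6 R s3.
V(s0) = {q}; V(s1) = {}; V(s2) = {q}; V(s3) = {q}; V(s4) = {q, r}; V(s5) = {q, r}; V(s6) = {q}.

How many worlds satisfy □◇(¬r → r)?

Let φ = □◇(¬r → r). Evaluate φ at each world:
  s0 (successors {s5}): φ is false.
  s1 (successors {s2, s3}): φ is false.
  s2 (successors {s3}): φ is true.
  s3 (successors {s0, s3, s4, s5}): φ is false.
  s4 (successors {s2, s6}): φ is false.
  s5 (successors {s1, s2}): φ is false.
  s6 (successors {s3}): φ is true.
For instance, at s5:
  At s5: □◇(¬r → r) requires ◇(¬r → r) at every successor {s1, s2}.
    ◇(¬r → r) fails at s1, so □◇(¬r → r) is false at s5.
      At s1: ◇(¬r → r) requires ¬r → r at some successor in {s2, s3}.
        At s2: ¬r → r is false.
        At s3: ¬r → r is false.
      So ◇(¬r → r) is false at s1.
Satisfying worlds: {s2, s6}

2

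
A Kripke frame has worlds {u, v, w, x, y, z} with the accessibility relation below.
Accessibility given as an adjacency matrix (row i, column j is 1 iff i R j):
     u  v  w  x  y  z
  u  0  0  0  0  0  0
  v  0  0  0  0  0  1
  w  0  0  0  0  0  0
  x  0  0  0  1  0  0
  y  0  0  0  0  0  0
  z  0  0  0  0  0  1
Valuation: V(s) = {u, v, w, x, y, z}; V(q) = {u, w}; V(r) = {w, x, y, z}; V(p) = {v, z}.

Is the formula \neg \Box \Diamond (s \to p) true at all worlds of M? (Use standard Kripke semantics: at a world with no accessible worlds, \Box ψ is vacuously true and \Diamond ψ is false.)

No

Let φ = \neg \Box \Diamond (s \to p). Evaluate φ at each world:
  u (successors ∅): φ is false.
  v (successors {z}): φ is false.
  w (successors ∅): φ is false.
  x (successors {x}): φ is true.
  y (successors ∅): φ is false.
  z (successors {z}): φ is false.
Detail at u (counterexample):
  At u: \Box \Diamond (s \to p) is true, so \neg \Box \Diamond (s \to p) is false.
    At u: no accessible worlds, so \Box \Diamond (s \to p) holds vacuously.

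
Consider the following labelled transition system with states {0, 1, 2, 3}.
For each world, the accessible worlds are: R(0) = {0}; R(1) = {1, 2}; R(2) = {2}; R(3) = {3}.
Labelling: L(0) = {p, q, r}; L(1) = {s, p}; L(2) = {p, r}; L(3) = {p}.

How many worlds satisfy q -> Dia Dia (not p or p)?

Let φ = q -> Dia Dia (not p or p). Evaluate φ at each world:
  0 (successors {0}): φ is true.
  1 (successors {1, 2}): φ is true.
  2 (successors {2}): φ is true.
  3 (successors {3}): φ is true.
For instance, at 0:
  At 0: q is true, Dia Dia (not p or p) is true, so q -> Dia Dia (not p or p) is true.
    At 0: Dia Dia (not p or p) requires Dia (not p or p) at some successor in {0}.
      Dia (not p or p) holds at 0, so Dia Dia (not p or p) is true at 0.
Satisfying worlds: {0, 1, 2, 3}

4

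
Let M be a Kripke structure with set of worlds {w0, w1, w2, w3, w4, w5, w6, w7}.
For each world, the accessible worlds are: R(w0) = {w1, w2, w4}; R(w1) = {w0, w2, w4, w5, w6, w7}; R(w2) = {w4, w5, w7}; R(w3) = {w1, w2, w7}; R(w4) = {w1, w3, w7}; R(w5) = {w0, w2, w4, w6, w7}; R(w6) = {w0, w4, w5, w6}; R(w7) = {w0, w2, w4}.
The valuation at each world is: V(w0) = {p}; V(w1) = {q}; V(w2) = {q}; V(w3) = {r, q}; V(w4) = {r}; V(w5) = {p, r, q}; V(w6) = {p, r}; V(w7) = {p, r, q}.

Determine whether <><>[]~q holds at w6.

At w6: <><>[]~q requires <>[]~q at some successor in {w0, w4, w5, w6}.
  At w0: <>[]~q is false.
  At w4: <>[]~q is false.
  At w5: <>[]~q is false.
  At w6: <>[]~q is false.
So <><>[]~q is false at w6.

No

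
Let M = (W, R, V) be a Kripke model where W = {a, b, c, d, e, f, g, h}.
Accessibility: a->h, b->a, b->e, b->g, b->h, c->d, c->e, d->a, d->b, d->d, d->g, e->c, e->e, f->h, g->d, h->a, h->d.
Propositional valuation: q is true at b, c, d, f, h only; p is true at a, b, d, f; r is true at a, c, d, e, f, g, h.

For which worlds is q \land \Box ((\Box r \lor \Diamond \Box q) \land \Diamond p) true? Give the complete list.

f

Recall that \Box ψ holds at a world iff ψ holds at every accessible world, and \Diamond ψ holds iff ψ holds at some accessible world.
Let φ = q \land \Box ((\Box r \lor \Diamond \Box q) \land \Diamond p). Evaluate φ at each world:
  a (successors {h}): φ is false.
  b (successors {a, e, g, h}): φ is false.
  c (successors {d, e}): φ is false.
  d (successors {a, b, d, g}): φ is false.
  e (successors {c, e}): φ is false.
  f (successors {h}): φ is true.
  g (successors {d}): φ is false.
  h (successors {a, d}): φ is false.
For instance, at h:
  At h: q is true, \Box ((\Box r \lor \Diamond \Box q) \land \Diamond p) is false, so q \land \Box ((\Box r \lor \Diamond \Box q) \land \Diamond p) is false.
    At h: \Box ((\Box r \lor \Diamond \Box q) \land \Diamond p) requires (\Box r \lor \Diamond \Box q) \land \Diamond p at every successor {a, d}.
      (\Box r \lor \Diamond \Box q) \land \Diamond p fails at a, so \Box ((\Box r \lor \Diamond \Box q) \land \Diamond p) is false at h.
Satisfying worlds: {f}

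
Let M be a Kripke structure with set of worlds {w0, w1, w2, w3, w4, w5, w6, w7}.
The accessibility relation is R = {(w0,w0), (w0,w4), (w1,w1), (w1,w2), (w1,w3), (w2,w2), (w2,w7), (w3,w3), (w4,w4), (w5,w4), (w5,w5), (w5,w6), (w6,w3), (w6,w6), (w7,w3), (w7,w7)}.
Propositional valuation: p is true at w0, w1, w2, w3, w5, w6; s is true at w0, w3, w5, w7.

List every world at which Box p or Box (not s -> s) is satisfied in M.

Let φ = Box p or Box (not s -> s). Evaluate φ at each world:
  w0 (successors {w0, w4}): φ is false.
  w1 (successors {w1, w2, w3}): φ is true.
  w2 (successors {w2, w7}): φ is false.
  w3 (successors {w3}): φ is true.
  w4 (successors {w4}): φ is false.
  w5 (successors {w4, w5, w6}): φ is false.
  w6 (successors {w3, w6}): φ is true.
  w7 (successors {w3, w7}): φ is true.
For instance, at w4:
  At w4: Box p is false, Box (not s -> s) is false, so Box p or Box (not s -> s) is false.
    At w4: Box p requires p at every successor {w4}.
      p fails at w4, so Box p is false at w4.
    At w4: Box (not s -> s) requires not s -> s at every successor {w4}.
      not s -> s fails at w4, so Box (not s -> s) is false at w4.
Satisfying worlds: {w1, w3, w6, w7}

w1, w3, w6, w7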